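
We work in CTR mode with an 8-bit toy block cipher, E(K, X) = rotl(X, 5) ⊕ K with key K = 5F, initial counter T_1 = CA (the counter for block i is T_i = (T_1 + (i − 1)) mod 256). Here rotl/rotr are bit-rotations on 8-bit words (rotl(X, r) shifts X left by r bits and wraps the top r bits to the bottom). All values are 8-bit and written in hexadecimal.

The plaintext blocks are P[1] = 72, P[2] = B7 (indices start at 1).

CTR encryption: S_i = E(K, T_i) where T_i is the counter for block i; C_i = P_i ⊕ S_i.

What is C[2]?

C[1]: T = CA, S = E(K, T) = 06; 72 ⊕ 06 = 74.
C[2]: T = CB, S = E(K, T) = 26; B7 ⊕ 26 = 91.

C[2] = 91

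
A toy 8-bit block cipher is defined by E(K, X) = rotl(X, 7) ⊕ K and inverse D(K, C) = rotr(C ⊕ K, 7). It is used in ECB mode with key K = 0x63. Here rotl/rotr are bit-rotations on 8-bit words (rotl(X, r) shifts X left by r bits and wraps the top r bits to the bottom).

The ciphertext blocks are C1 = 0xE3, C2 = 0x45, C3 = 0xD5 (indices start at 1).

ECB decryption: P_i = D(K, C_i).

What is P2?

P2 = 0x4C

P2: D(K, 0x45) = 0x4C.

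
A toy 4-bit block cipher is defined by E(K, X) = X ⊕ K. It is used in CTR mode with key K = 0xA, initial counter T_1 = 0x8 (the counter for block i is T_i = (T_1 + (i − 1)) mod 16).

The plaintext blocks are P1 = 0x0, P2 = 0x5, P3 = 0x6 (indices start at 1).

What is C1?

C1 = 0x2

CTR encryption: S_i = E(K, T_i) where T_i is the counter for block i; C_i = P_i ⊕ S_i.
C1: T = 0x8, S = E(K, T) = 0x2; 0x0 ⊕ 0x2 = 0x2.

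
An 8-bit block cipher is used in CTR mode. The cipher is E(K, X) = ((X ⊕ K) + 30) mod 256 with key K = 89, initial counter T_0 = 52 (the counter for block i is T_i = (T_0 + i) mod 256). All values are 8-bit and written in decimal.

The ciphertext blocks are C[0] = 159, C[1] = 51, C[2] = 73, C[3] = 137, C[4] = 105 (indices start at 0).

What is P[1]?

CTR decryption: S_i = E(K, T_i) where T_i is the counter for block i; P_i = C_i ⊕ S_i.
P[1]: T = 53, S = E(K, T) = 138; 51 ⊕ 138 = 185.

P[1] = 185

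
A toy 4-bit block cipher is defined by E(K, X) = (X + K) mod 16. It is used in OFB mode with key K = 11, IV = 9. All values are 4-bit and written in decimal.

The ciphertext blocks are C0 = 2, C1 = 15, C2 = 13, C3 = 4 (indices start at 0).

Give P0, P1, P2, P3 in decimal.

P0 = 6, P1 = 0, P2 = 7, P3 = 1

OFB decryption: S_i = E(K, S_{i−1}) with S_{−1} = IV; P_i = C_i ⊕ S_i.
P0: S = E(K, 9) = 4; 2 ⊕ 4 = 6.
P1: S = E(K, 4) = 15; 15 ⊕ 15 = 0.
P2: S = E(K, 15) = 10; 13 ⊕ 10 = 7.
P3: S = E(K, 10) = 5; 4 ⊕ 5 = 1.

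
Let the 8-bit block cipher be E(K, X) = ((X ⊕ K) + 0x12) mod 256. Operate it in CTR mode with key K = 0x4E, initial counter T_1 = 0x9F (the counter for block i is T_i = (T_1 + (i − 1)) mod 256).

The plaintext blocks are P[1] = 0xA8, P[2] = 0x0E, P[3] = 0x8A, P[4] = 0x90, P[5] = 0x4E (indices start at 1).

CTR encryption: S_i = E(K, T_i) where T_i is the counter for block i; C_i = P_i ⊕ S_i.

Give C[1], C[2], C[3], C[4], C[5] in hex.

C[1] = 0x4B, C[2] = 0x0E, C[3] = 0x8B, C[4] = 0x6E, C[5] = 0xB1

C[1]: T = 0x9F, S = E(K, T) = 0xE3; 0xA8 ⊕ 0xE3 = 0x4B.
C[2]: T = 0xA0, S = E(K, T) = 0x00; 0x0E ⊕ 0x00 = 0x0E.
C[3]: T = 0xA1, S = E(K, T) = 0x01; 0x8A ⊕ 0x01 = 0x8B.
C[4]: T = 0xA2, S = E(K, T) = 0xFE; 0x90 ⊕ 0xFE = 0x6E.
C[5]: T = 0xA3, S = E(K, T) = 0xFF; 0x4E ⊕ 0xFF = 0xB1.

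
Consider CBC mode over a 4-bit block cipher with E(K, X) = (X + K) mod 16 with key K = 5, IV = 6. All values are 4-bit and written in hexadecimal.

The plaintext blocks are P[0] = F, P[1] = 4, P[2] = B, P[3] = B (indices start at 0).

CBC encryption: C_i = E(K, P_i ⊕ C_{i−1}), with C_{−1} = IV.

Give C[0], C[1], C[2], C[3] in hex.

C[0]: P[0] ⊕ 6 = 9; E(K, 9) = E.
C[1]: P[1] ⊕ E = A; E(K, A) = F.
C[2]: P[2] ⊕ F = 4; E(K, 4) = 9.
C[3]: P[3] ⊕ 9 = 2; E(K, 2) = 7.

C[0] = E, C[1] = F, C[2] = 9, C[3] = 7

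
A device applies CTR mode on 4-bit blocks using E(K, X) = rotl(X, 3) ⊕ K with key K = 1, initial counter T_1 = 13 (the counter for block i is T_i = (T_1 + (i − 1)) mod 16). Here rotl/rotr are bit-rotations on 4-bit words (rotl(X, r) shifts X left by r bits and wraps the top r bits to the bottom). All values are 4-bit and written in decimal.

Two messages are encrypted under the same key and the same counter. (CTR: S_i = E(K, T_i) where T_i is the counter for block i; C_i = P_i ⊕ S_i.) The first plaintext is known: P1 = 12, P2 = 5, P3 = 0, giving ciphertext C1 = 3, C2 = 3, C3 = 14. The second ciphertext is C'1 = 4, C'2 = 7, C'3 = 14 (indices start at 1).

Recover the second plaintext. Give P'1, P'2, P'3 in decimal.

In CTR with a reused counter, both messages share the same keystream S_i, so C_i ⊕ C'_i = P_i ⊕ P'_i and thus P'_i = P_i ⊕ C_i ⊕ C'_i.
P'1: 12 ⊕ 3 ⊕ 4 = 11.
P'2: 5 ⊕ 3 ⊕ 7 = 1.
P'3: 0 ⊕ 14 ⊕ 14 = 0.

P'1 = 11, P'2 = 1, P'3 = 0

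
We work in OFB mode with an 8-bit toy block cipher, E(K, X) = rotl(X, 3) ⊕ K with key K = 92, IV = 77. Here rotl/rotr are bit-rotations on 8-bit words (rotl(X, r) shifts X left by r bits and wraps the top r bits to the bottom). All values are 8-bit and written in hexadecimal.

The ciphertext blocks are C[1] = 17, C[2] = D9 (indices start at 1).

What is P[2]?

OFB decryption: S_i = E(K, S_{i−1}) with S_{0} = IV; P_i = C_i ⊕ S_i.
P[1]: S = E(K, 77) = 29; 17 ⊕ 29 = 3E.
P[2]: S = E(K, 29) = DB; D9 ⊕ DB = 02.

P[2] = 02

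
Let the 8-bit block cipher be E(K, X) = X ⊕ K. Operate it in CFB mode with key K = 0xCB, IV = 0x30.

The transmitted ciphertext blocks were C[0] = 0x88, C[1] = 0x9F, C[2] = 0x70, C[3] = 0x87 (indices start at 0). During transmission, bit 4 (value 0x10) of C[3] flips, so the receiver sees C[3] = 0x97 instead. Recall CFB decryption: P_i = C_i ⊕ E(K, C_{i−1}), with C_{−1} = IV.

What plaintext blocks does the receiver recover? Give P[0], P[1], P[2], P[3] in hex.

P[0] = 0x73, P[1] = 0xDC, P[2] = 0x24, P[3] = 0x2C

Only C[3] changed, to 0x97. In CFB, a change in C_i flips the same bit in P_i and garbles P_{i+1}. Decrypting the received ciphertext:
P[0]: E(K, 0x30) = 0xFB; 0x88 ⊕ 0xFB = 0x73.
P[1]: E(K, 0x88) = 0x43; 0x9F ⊕ 0x43 = 0xDC.
P[2]: E(K, 0x9F) = 0x54; 0x70 ⊕ 0x54 = 0x24.
P[3]: E(K, 0x70) = 0xBB; 0x97 ⊕ 0xBB = 0x2C.
Blocks that differ from the original plaintext: P[3].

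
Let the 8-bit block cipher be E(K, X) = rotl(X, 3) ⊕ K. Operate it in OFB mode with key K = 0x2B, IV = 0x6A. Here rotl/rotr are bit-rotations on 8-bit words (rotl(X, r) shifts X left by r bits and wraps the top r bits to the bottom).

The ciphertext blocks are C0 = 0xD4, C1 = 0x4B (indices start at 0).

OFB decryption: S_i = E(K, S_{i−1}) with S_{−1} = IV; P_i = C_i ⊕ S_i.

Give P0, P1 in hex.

P0 = 0xAC, P1 = 0xA3

P0: S = E(K, 0x6A) = 0x78; 0xD4 ⊕ 0x78 = 0xAC.
P1: S = E(K, 0x78) = 0xE8; 0x4B ⊕ 0xE8 = 0xA3.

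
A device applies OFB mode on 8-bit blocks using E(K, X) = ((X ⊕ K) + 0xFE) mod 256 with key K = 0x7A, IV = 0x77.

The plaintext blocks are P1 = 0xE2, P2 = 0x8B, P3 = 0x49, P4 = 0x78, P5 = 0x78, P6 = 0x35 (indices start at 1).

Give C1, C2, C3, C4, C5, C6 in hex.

C1 = 0xE9, C2 = 0xE4, C3 = 0x5A, C4 = 0x1F, C5 = 0x63, C6 = 0x6A

OFB encryption: S_i = E(K, S_{i−1}) with S_{0} = IV; C_i = P_i ⊕ S_i.
C1: S = E(K, 0x77) = 0x0B; 0xE2 ⊕ 0x0B = 0xE9.
C2: S = E(K, 0x0B) = 0x6F; 0x8B ⊕ 0x6F = 0xE4.
C3: S = E(K, 0x6F) = 0x13; 0x49 ⊕ 0x13 = 0x5A.
C4: S = E(K, 0x13) = 0x67; 0x78 ⊕ 0x67 = 0x1F.
C5: S = E(K, 0x67) = 0x1B; 0x78 ⊕ 0x1B = 0x63.
C6: S = E(K, 0x1B) = 0x5F; 0x35 ⊕ 0x5F = 0x6A.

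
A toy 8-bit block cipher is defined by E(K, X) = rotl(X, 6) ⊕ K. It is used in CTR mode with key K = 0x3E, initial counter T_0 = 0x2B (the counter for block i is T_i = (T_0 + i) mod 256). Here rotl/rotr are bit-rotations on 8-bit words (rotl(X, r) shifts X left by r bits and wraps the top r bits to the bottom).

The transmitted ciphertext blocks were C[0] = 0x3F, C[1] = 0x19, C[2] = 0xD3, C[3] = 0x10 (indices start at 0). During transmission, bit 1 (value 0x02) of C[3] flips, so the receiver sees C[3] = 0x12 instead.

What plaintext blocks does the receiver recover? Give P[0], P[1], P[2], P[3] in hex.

P[0] = 0xCB, P[1] = 0x2C, P[2] = 0xA6, P[3] = 0xA7

CTR decryption: S_i = E(K, T_i) where T_i is the counter for block i; P_i = C_i ⊕ S_i.
Only C[3] changed, to 0x12. In CTR, a change in C_i flips the same bit in P_i only; the keystream is unaffected. Decrypting the received ciphertext:
P[0]: T = 0x2B, S = E(K, T) = 0xF4; 0x3F ⊕ 0xF4 = 0xCB.
P[1]: T = 0x2C, S = E(K, T) = 0x35; 0x19 ⊕ 0x35 = 0x2C.
P[2]: T = 0x2D, S = E(K, T) = 0x75; 0xD3 ⊕ 0x75 = 0xA6.
P[3]: T = 0x2E, S = E(K, T) = 0xB5; 0x12 ⊕ 0xB5 = 0xA7.
Blocks that differ from the original plaintext: P[3].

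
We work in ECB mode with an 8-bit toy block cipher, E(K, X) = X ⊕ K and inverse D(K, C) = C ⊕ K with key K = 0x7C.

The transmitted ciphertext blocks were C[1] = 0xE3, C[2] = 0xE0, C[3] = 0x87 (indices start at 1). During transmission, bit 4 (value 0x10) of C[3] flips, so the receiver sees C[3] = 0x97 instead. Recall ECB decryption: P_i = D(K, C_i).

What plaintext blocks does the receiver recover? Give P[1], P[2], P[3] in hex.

Only C[3] changed, to 0x97. In ECB, a change in C_i affects only P_i. Decrypting the received ciphertext:
P[1]: D(K, 0xE3) = 0x9F.
P[2]: D(K, 0xE0) = 0x9C.
P[3]: D(K, 0x97) = 0xEB.
Blocks that differ from the original plaintext: P[3].

P[1] = 0x9F, P[2] = 0x9C, P[3] = 0xEB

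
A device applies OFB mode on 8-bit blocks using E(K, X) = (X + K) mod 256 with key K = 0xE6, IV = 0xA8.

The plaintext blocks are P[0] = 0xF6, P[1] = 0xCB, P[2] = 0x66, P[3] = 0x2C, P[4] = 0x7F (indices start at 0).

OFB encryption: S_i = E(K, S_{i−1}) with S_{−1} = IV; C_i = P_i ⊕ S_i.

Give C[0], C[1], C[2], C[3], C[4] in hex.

C[0]: S = E(K, 0xA8) = 0x8E; 0xF6 ⊕ 0x8E = 0x78.
C[1]: S = E(K, 0x8E) = 0x74; 0xCB ⊕ 0x74 = 0xBF.
C[2]: S = E(K, 0x74) = 0x5A; 0x66 ⊕ 0x5A = 0x3C.
C[3]: S = E(K, 0x5A) = 0x40; 0x2C ⊕ 0x40 = 0x6C.
C[4]: S = E(K, 0x40) = 0x26; 0x7F ⊕ 0x26 = 0x59.

C[0] = 0x78, C[1] = 0xBF, C[2] = 0x3C, C[3] = 0x6C, C[4] = 0x59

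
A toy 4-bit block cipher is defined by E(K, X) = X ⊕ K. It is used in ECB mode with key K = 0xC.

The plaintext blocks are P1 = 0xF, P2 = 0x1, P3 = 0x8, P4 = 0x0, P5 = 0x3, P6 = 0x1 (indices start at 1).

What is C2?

C2 = 0xD

ECB encryption: C_i = E(K, P_i).
C2: E(K, 0x1) = 0xD.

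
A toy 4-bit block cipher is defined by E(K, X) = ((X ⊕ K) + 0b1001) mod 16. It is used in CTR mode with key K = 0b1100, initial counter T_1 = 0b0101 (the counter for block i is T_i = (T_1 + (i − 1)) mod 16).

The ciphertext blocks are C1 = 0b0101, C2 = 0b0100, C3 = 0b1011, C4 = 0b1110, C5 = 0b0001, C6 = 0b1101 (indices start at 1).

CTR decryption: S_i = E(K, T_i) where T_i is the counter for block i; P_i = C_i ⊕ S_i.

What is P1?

P1 = 0b0111

P1: T = 0b0101, S = E(K, T) = 0b0010; 0b0101 ⊕ 0b0010 = 0b0111.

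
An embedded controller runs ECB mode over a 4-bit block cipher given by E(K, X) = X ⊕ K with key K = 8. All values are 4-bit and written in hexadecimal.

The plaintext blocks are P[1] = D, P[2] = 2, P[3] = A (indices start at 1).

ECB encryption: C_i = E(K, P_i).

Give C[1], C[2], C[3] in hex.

C[1]: E(K, D) = 5.
C[2]: E(K, 2) = A.
C[3]: E(K, A) = 2.

C[1] = 5, C[2] = A, C[3] = 2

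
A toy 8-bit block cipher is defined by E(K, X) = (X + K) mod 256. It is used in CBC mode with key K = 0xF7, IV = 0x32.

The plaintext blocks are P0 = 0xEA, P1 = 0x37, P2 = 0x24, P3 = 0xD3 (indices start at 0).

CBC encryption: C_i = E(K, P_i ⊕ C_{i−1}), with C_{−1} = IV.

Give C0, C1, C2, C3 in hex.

C0 = 0xCF, C1 = 0xEF, C2 = 0xC2, C3 = 0x08

C0: P0 ⊕ 0x32 = 0xD8; E(K, 0xD8) = 0xCF.
C1: P1 ⊕ 0xCF = 0xF8; E(K, 0xF8) = 0xEF.
C2: P2 ⊕ 0xEF = 0xCB; E(K, 0xCB) = 0xC2.
C3: P3 ⊕ 0xC2 = 0x11; E(K, 0x11) = 0x08.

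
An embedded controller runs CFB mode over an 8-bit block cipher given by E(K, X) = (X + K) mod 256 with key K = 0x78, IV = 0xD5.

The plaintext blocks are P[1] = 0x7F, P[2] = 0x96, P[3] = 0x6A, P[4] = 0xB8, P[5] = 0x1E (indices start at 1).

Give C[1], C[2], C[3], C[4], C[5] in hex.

CFB encryption: C_i = P_i ⊕ E(K, C_{i−1}), with C_{0} = IV.
C[1]: E(K, 0xD5) = 0x4D; 0x7F ⊕ 0x4D = 0x32.
C[2]: E(K, 0x32) = 0xAA; 0x96 ⊕ 0xAA = 0x3C.
C[3]: E(K, 0x3C) = 0xB4; 0x6A ⊕ 0xB4 = 0xDE.
C[4]: E(K, 0xDE) = 0x56; 0xB8 ⊕ 0x56 = 0xEE.
C[5]: E(K, 0xEE) = 0x66; 0x1E ⊕ 0x66 = 0x78.

C[1] = 0x32, C[2] = 0x3C, C[3] = 0xDE, C[4] = 0xEE, C[5] = 0x78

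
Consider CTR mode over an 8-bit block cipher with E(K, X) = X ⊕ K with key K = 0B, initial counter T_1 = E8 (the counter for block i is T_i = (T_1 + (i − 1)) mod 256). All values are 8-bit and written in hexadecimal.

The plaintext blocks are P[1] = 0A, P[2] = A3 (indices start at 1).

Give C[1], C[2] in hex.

CTR encryption: S_i = E(K, T_i) where T_i is the counter for block i; C_i = P_i ⊕ S_i.
C[1]: T = E8, S = E(K, T) = E3; 0A ⊕ E3 = E9.
C[2]: T = E9, S = E(K, T) = E2; A3 ⊕ E2 = 41.

C[1] = E9, C[2] = 41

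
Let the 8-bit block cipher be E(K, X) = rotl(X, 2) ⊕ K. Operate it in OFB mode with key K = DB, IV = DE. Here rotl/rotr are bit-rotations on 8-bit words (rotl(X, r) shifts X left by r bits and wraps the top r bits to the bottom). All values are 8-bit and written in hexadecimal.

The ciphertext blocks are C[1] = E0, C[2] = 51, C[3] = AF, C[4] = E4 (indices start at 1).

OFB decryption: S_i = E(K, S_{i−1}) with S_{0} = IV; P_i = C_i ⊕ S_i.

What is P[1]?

P[1] = 40

P[1]: S = E(K, DE) = A0; E0 ⊕ A0 = 40.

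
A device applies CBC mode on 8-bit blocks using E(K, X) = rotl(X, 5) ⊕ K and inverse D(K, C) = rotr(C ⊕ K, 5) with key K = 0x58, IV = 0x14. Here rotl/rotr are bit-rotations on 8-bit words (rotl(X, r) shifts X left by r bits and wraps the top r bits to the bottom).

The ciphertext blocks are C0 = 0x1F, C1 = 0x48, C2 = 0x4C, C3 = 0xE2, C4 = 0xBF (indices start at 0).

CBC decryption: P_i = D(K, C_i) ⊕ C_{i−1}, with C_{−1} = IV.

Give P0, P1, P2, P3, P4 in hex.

P0: D(K, 0x1F) = 0x3A; 0x3A ⊕ 0x14 = 0x2E.
P1: D(K, 0x48) = 0x80; 0x80 ⊕ 0x1F = 0x9F.
P2: D(K, 0x4C) = 0xA0; 0xA0 ⊕ 0x48 = 0xE8.
P3: D(K, 0xE2) = 0xD5; 0xD5 ⊕ 0x4C = 0x99.
P4: D(K, 0xBF) = 0x3F; 0x3F ⊕ 0xE2 = 0xDD.

P0 = 0x2E, P1 = 0x9F, P2 = 0xE8, P3 = 0x99, P4 = 0xDD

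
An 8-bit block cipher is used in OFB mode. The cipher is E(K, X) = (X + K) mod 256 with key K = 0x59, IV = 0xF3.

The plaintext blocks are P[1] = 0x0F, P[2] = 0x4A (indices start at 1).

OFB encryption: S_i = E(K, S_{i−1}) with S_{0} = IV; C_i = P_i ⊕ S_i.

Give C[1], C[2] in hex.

C[1]: S = E(K, 0xF3) = 0x4C; 0x0F ⊕ 0x4C = 0x43.
C[2]: S = E(K, 0x4C) = 0xA5; 0x4A ⊕ 0xA5 = 0xEF.

C[1] = 0x43, C[2] = 0xEF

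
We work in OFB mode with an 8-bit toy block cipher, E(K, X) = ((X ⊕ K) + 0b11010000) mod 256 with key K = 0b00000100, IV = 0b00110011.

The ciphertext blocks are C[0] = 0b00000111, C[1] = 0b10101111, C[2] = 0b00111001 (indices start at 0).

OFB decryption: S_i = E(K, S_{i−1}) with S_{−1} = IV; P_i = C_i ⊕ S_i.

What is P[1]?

P[0]: S = E(K, 0b00110011) = 0b00000111; 0b00000111 ⊕ 0b00000111 = 0b00000000.
P[1]: S = E(K, 0b00000111) = 0b11010011; 0b10101111 ⊕ 0b11010011 = 0b01111100.

P[1] = 0b01111100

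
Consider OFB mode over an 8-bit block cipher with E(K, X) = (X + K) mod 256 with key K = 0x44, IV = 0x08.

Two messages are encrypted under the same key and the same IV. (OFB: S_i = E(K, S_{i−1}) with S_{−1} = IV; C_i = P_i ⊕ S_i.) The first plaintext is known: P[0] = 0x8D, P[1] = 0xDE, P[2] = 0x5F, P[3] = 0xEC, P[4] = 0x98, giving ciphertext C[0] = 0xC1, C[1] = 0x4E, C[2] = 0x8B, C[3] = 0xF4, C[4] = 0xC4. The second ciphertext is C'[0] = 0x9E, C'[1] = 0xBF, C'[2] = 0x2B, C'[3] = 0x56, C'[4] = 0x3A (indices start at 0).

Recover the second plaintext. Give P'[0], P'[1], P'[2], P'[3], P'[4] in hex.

In OFB with a reused IV, both messages share the same keystream S_i, so C_i ⊕ C'_i = P_i ⊕ P'_i and thus P'_i = P_i ⊕ C_i ⊕ C'_i.
P'[0]: 0x8D ⊕ 0xC1 ⊕ 0x9E = 0xD2.
P'[1]: 0xDE ⊕ 0x4E ⊕ 0xBF = 0x2F.
P'[2]: 0x5F ⊕ 0x8B ⊕ 0x2B = 0xFF.
P'[3]: 0xEC ⊕ 0xF4 ⊕ 0x56 = 0x4E.
P'[4]: 0x98 ⊕ 0xC4 ⊕ 0x3A = 0x66.

P'[0] = 0xD2, P'[1] = 0x2F, P'[2] = 0xFF, P'[3] = 0x4E, P'[4] = 0x66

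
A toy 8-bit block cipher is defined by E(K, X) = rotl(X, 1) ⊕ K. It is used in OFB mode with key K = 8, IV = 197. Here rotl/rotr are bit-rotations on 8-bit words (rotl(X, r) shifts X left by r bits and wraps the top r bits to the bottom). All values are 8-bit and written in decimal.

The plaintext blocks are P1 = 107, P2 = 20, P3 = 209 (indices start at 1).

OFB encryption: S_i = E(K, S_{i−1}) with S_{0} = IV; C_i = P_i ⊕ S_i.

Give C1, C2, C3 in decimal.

C1: S = E(K, 197) = 131; 107 ⊕ 131 = 232.
C2: S = E(K, 131) = 15; 20 ⊕ 15 = 27.
C3: S = E(K, 15) = 22; 209 ⊕ 22 = 199.

C1 = 232, C2 = 27, C3 = 199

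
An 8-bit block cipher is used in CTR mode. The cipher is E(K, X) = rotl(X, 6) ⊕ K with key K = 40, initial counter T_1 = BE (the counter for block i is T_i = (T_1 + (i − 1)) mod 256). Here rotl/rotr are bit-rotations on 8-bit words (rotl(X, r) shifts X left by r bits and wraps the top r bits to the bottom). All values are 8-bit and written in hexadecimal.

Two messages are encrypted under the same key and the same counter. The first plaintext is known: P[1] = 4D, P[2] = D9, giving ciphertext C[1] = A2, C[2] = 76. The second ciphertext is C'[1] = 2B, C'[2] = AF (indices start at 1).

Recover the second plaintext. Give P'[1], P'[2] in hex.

P'[1] = C4, P'[2] = 00

In CTR with a reused counter, both messages share the same keystream S_i, so C_i ⊕ C'_i = P_i ⊕ P'_i and thus P'_i = P_i ⊕ C_i ⊕ C'_i.
P'[1]: 4D ⊕ A2 ⊕ 2B = C4.
P'[2]: D9 ⊕ 76 ⊕ AF = 00.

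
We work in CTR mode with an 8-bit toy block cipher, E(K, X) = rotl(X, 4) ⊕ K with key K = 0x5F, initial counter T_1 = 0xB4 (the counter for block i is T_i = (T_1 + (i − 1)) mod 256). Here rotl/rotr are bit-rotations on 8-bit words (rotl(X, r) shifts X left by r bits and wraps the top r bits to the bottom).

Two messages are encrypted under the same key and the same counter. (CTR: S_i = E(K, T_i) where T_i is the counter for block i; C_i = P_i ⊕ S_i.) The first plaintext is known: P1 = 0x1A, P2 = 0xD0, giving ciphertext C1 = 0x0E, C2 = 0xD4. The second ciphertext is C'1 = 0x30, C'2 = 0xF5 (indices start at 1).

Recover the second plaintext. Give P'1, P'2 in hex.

P'1 = 0x24, P'2 = 0xF1

In CTR with a reused counter, both messages share the same keystream S_i, so C_i ⊕ C'_i = P_i ⊕ P'_i and thus P'_i = P_i ⊕ C_i ⊕ C'_i.
P'1: 0x1A ⊕ 0x0E ⊕ 0x30 = 0x24.
P'2: 0xD0 ⊕ 0xD4 ⊕ 0xF5 = 0xF1.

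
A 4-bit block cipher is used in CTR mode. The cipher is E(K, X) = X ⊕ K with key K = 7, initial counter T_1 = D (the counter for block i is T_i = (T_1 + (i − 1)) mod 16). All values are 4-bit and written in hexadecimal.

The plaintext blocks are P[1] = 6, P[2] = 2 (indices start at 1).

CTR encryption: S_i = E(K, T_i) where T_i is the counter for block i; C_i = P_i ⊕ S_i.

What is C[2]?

C[1]: T = D, S = E(K, T) = A; 6 ⊕ A = C.
C[2]: T = E, S = E(K, T) = 9; 2 ⊕ 9 = B.

C[2] = B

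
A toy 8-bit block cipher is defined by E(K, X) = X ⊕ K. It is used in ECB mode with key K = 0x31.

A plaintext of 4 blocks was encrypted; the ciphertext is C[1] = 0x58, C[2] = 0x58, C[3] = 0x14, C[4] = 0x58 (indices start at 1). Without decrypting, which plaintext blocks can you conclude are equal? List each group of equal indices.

ECB encrypts each block independently with the same key, so equal ciphertext blocks imply equal plaintext blocks.
C[1] = C[2] = C[4] = 0x58, so P[1] = P[2] = P[4].

P[1] = P[2] = P[4]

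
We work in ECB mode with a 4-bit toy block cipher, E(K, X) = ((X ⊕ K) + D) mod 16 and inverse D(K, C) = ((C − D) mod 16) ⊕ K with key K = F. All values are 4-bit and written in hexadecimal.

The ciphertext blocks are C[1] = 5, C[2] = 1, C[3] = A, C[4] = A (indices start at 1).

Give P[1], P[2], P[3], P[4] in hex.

ECB decryption: P_i = D(K, C_i).
P[1]: D(K, 5) = 7.
P[2]: D(K, 1) = B.
P[3]: D(K, A) = 2.
P[4]: D(K, A) = 2.

P[1] = 7, P[2] = B, P[3] = 2, P[4] = 2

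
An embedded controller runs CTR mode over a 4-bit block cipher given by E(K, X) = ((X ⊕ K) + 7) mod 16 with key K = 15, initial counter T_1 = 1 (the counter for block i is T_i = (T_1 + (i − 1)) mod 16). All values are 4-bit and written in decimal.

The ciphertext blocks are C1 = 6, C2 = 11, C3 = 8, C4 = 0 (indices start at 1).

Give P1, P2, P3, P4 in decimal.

P1 = 3, P2 = 15, P3 = 11, P4 = 2

CTR decryption: S_i = E(K, T_i) where T_i is the counter for block i; P_i = C_i ⊕ S_i.
P1: T = 1, S = E(K, T) = 5; 6 ⊕ 5 = 3.
P2: T = 2, S = E(K, T) = 4; 11 ⊕ 4 = 15.
P3: T = 3, S = E(K, T) = 3; 8 ⊕ 3 = 11.
P4: T = 4, S = E(K, T) = 2; 0 ⊕ 2 = 2.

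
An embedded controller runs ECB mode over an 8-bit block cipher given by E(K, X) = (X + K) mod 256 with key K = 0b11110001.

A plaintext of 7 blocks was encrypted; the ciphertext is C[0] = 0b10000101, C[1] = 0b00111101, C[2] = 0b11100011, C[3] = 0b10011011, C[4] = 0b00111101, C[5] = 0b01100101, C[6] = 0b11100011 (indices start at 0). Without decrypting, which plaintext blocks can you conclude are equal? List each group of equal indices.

P[1] = P[4]; P[2] = P[6]

ECB encrypts each block independently with the same key, so equal ciphertext blocks imply equal plaintext blocks.
C[1] = C[4] = 0b00111101, so P[1] = P[4].
C[2] = C[6] = 0b11100011, so P[2] = P[6].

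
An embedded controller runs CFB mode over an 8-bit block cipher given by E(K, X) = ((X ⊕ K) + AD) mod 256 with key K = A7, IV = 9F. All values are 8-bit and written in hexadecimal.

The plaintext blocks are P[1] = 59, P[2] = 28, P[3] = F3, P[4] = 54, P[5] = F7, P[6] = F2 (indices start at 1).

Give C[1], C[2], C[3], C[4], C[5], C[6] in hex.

CFB encryption: C_i = P_i ⊕ E(K, C_{i−1}), with C_{0} = IV.
C[1]: E(K, 9F) = E5; 59 ⊕ E5 = BC.
C[2]: E(K, BC) = C8; 28 ⊕ C8 = E0.
C[3]: E(K, E0) = F4; F3 ⊕ F4 = 07.
C[4]: E(K, 07) = 4D; 54 ⊕ 4D = 19.
C[5]: E(K, 19) = 6B; F7 ⊕ 6B = 9C.
C[6]: E(K, 9C) = E8; F2 ⊕ E8 = 1A.

C[1] = BC, C[2] = E0, C[3] = 07, C[4] = 19, C[5] = 9C, C[6] = 1A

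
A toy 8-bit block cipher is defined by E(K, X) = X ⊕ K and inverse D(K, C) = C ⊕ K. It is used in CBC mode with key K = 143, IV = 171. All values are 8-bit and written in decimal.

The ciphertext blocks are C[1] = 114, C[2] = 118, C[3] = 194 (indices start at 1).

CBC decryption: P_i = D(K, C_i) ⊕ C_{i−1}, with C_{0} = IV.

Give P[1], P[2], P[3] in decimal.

P[1] = 86, P[2] = 139, P[3] = 59

P[1]: D(K, 114) = 253; 253 ⊕ 171 = 86.
P[2]: D(K, 118) = 249; 249 ⊕ 114 = 139.
P[3]: D(K, 194) = 77; 77 ⊕ 118 = 59.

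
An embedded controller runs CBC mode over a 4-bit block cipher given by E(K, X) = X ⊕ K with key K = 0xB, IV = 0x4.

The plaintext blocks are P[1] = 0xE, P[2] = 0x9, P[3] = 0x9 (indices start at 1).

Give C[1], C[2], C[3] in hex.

C[1] = 0x1, C[2] = 0x3, C[3] = 0x1

CBC encryption: C_i = E(K, P_i ⊕ C_{i−1}), with C_{0} = IV.
C[1]: P[1] ⊕ 0x4 = 0xA; E(K, 0xA) = 0x1.
C[2]: P[2] ⊕ 0x1 = 0x8; E(K, 0x8) = 0x3.
C[3]: P[3] ⊕ 0x3 = 0xA; E(K, 0xA) = 0x1.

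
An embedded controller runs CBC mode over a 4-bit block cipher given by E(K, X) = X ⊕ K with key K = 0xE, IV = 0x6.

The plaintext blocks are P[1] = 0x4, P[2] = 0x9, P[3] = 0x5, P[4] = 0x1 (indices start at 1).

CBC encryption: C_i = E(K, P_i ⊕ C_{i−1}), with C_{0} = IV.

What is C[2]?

C[1]: P[1] ⊕ 0x6 = 0x2; E(K, 0x2) = 0xC.
C[2]: P[2] ⊕ 0xC = 0x5; E(K, 0x5) = 0xB.

C[2] = 0xB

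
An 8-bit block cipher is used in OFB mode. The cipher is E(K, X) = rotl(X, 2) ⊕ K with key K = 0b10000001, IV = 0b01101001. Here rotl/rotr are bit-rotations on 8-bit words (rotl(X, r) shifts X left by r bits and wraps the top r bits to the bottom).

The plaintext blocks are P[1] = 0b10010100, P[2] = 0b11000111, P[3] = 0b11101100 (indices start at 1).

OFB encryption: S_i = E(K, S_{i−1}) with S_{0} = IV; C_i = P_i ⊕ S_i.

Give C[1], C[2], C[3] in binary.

C[1] = 0b10110000, C[2] = 0b11010110, C[3] = 0b00101001

C[1]: S = E(K, 0b01101001) = 0b00100100; 0b10010100 ⊕ 0b00100100 = 0b10110000.
C[2]: S = E(K, 0b00100100) = 0b00010001; 0b11000111 ⊕ 0b00010001 = 0b11010110.
C[3]: S = E(K, 0b00010001) = 0b11000101; 0b11101100 ⊕ 0b11000101 = 0b00101001.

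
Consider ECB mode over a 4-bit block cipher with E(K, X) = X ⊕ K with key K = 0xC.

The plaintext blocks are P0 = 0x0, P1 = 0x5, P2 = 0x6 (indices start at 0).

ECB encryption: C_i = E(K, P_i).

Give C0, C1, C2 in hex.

C0 = 0xC, C1 = 0x9, C2 = 0xA

C0: E(K, 0x0) = 0xC.
C1: E(K, 0x5) = 0x9.
C2: E(K, 0x6) = 0xA.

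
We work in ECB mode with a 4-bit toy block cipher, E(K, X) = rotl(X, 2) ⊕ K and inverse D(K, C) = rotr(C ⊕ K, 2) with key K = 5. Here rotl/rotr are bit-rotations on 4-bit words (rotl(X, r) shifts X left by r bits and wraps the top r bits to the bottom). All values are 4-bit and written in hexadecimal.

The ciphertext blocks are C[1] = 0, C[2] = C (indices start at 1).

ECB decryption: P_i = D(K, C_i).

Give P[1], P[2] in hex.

P[1] = 5, P[2] = 6

P[1]: D(K, 0) = 5.
P[2]: D(K, C) = 6.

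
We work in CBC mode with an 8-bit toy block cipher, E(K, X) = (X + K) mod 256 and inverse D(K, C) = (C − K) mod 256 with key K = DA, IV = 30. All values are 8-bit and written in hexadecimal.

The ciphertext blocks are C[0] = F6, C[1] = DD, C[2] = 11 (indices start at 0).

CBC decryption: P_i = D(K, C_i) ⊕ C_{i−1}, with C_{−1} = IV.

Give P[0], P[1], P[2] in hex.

P[0] = 2C, P[1] = F5, P[2] = EA

P[0]: D(K, F6) = 1C; 1C ⊕ 30 = 2C.
P[1]: D(K, DD) = 03; 03 ⊕ F6 = F5.
P[2]: D(K, 11) = 37; 37 ⊕ DD = EA.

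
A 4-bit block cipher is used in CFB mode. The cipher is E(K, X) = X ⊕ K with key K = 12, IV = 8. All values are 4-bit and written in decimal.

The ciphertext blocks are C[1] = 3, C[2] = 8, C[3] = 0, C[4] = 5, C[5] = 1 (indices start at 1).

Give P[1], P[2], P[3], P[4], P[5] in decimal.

CFB decryption: P_i = C_i ⊕ E(K, C_{i−1}), with C_{0} = IV.
P[1]: E(K, 8) = 4; 3 ⊕ 4 = 7.
P[2]: E(K, 3) = 15; 8 ⊕ 15 = 7.
P[3]: E(K, 8) = 4; 0 ⊕ 4 = 4.
P[4]: E(K, 0) = 12; 5 ⊕ 12 = 9.
P[5]: E(K, 5) = 9; 1 ⊕ 9 = 8.

P[1] = 7, P[2] = 7, P[3] = 4, P[4] = 9, P[5] = 8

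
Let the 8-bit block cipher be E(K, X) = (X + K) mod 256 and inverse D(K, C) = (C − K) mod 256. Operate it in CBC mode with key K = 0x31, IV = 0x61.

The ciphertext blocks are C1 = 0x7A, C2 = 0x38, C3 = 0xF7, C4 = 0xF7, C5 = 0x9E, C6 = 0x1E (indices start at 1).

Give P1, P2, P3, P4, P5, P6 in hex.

P1 = 0x28, P2 = 0x7D, P3 = 0xFE, P4 = 0x31, P5 = 0x9A, P6 = 0x73

CBC decryption: P_i = D(K, C_i) ⊕ C_{i−1}, with C_{0} = IV.
P1: D(K, 0x7A) = 0x49; 0x49 ⊕ 0x61 = 0x28.
P2: D(K, 0x38) = 0x07; 0x07 ⊕ 0x7A = 0x7D.
P3: D(K, 0xF7) = 0xC6; 0xC6 ⊕ 0x38 = 0xFE.
P4: D(K, 0xF7) = 0xC6; 0xC6 ⊕ 0xF7 = 0x31.
P5: D(K, 0x9E) = 0x6D; 0x6D ⊕ 0xF7 = 0x9A.
P6: D(K, 0x1E) = 0xED; 0xED ⊕ 0x9E = 0x73.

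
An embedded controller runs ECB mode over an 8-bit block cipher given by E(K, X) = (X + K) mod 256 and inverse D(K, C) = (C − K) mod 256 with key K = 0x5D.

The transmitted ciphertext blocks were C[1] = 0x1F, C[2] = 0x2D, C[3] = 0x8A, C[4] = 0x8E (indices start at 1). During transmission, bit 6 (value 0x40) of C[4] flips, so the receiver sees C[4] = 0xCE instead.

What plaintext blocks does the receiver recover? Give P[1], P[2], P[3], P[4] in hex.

ECB decryption: P_i = D(K, C_i).
Only C[4] changed, to 0xCE. In ECB, a change in C_i affects only P_i. Decrypting the received ciphertext:
P[1]: D(K, 0x1F) = 0xC2.
P[2]: D(K, 0x2D) = 0xD0.
P[3]: D(K, 0x8A) = 0x2D.
P[4]: D(K, 0xCE) = 0x71.
Blocks that differ from the original plaintext: P[4].

P[1] = 0xC2, P[2] = 0xD0, P[3] = 0x2D, P[4] = 0x71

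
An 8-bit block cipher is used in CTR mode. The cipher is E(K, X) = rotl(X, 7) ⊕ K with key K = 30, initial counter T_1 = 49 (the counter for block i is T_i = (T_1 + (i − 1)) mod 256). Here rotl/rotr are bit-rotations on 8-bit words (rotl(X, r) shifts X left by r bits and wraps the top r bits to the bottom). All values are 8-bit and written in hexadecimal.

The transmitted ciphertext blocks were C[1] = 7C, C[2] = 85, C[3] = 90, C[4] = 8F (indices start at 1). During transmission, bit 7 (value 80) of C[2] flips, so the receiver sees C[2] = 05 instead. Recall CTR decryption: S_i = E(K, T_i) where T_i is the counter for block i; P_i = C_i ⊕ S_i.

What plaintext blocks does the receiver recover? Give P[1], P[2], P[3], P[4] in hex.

Only C[2] changed, to 05. In CTR, a change in C_i flips the same bit in P_i only; the keystream is unaffected. Decrypting the received ciphertext:
P[1]: T = 49, S = E(K, T) = 94; 7C ⊕ 94 = E8.
P[2]: T = 4A, S = E(K, T) = 15; 05 ⊕ 15 = 10.
P[3]: T = 4B, S = E(K, T) = 95; 90 ⊕ 95 = 05.
P[4]: T = 4C, S = E(K, T) = 16; 8F ⊕ 16 = 99.
Blocks that differ from the original plaintext: P[2].

P[1] = E8, P[2] = 10, P[3] = 05, P[4] = 99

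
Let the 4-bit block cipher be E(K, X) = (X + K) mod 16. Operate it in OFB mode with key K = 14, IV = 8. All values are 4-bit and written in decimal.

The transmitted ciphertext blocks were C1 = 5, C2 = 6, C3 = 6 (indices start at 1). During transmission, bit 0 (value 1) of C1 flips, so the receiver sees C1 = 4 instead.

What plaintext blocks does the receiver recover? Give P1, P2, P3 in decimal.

OFB decryption: S_i = E(K, S_{i−1}) with S_{0} = IV; P_i = C_i ⊕ S_i.
Only C1 changed, to 4. In OFB, a change in C_i flips the same bit in P_i only; the keystream is unaffected. Decrypting the received ciphertext:
P1: S = E(K, 8) = 6; 4 ⊕ 6 = 2.
P2: S = E(K, 6) = 4; 6 ⊕ 4 = 2.
P3: S = E(K, 4) = 2; 6 ⊕ 2 = 4.
Blocks that differ from the original plaintext: P1.

P1 = 2, P2 = 2, P3 = 4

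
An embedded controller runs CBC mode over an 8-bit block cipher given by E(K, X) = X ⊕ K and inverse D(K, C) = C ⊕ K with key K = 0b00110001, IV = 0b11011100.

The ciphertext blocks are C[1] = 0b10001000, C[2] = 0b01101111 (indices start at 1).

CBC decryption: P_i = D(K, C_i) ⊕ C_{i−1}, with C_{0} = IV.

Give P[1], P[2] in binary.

P[1]: D(K, 0b10001000) = 0b10111001; 0b10111001 ⊕ 0b11011100 = 0b01100101.
P[2]: D(K, 0b01101111) = 0b01011110; 0b01011110 ⊕ 0b10001000 = 0b11010110.

P[1] = 0b01100101, P[2] = 0b11010110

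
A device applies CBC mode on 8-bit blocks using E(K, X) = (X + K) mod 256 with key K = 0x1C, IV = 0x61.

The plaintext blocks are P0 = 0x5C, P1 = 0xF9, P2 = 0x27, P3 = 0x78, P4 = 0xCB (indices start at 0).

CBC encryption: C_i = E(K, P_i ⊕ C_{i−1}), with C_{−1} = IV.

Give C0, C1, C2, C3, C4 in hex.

C0 = 0x59, C1 = 0xBC, C2 = 0xB7, C3 = 0xEB, C4 = 0x3C

C0: P0 ⊕ 0x61 = 0x3D; E(K, 0x3D) = 0x59.
C1: P1 ⊕ 0x59 = 0xA0; E(K, 0xA0) = 0xBC.
C2: P2 ⊕ 0xBC = 0x9B; E(K, 0x9B) = 0xB7.
C3: P3 ⊕ 0xB7 = 0xCF; E(K, 0xCF) = 0xEB.
C4: P4 ⊕ 0xEB = 0x20; E(K, 0x20) = 0x3C.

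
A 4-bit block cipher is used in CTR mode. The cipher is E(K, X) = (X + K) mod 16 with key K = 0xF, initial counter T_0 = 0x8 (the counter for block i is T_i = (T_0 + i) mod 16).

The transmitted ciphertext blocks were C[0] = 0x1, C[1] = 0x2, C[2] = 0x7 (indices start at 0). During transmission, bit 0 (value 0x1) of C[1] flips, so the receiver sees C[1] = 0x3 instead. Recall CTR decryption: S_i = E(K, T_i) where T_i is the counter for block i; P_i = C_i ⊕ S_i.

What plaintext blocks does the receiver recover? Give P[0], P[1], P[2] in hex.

Only C[1] changed, to 0x3. In CTR, a change in C_i flips the same bit in P_i only; the keystream is unaffected. Decrypting the received ciphertext:
P[0]: T = 0x8, S = E(K, T) = 0x7; 0x1 ⊕ 0x7 = 0x6.
P[1]: T = 0x9, S = E(K, T) = 0x8; 0x3 ⊕ 0x8 = 0xB.
P[2]: T = 0xA, S = E(K, T) = 0x9; 0x7 ⊕ 0x9 = 0xE.
Blocks that differ from the original plaintext: P[1].

P[0] = 0x6, P[1] = 0xB, P[2] = 0xE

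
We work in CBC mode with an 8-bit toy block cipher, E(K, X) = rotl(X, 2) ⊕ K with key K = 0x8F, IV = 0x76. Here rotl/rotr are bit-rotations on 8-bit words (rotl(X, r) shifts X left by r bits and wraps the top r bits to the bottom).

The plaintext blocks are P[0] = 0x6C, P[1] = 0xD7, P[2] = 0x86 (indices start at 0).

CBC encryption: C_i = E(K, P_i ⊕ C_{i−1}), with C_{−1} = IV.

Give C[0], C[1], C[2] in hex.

C[0] = 0xE7, C[1] = 0x4F, C[2] = 0xA8

C[0]: P[0] ⊕ 0x76 = 0x1A; E(K, 0x1A) = 0xE7.
C[1]: P[1] ⊕ 0xE7 = 0x30; E(K, 0x30) = 0x4F.
C[2]: P[2] ⊕ 0x4F = 0xC9; E(K, 0xC9) = 0xA8.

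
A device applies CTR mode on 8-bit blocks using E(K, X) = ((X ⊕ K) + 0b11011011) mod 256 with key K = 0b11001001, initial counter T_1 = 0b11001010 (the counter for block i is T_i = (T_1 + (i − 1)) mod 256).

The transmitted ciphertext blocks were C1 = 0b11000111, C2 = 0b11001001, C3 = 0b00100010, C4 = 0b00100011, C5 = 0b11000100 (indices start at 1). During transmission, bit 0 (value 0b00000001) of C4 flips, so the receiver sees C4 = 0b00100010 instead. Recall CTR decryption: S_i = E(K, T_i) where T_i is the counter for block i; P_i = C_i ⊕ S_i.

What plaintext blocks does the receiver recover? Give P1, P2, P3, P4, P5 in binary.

P1 = 0b00011001, P2 = 0b00010100, P3 = 0b11000010, P4 = 0b11111101, P5 = 0b00100110

Only C4 changed, to 0b00100010. In CTR, a change in C_i flips the same bit in P_i only; the keystream is unaffected. Decrypting the received ciphertext:
P1: T = 0b11001010, S = E(K, T) = 0b11011110; 0b11000111 ⊕ 0b11011110 = 0b00011001.
P2: T = 0b11001011, S = E(K, T) = 0b11011101; 0b11001001 ⊕ 0b11011101 = 0b00010100.
P3: T = 0b11001100, S = E(K, T) = 0b11100000; 0b00100010 ⊕ 0b11100000 = 0b11000010.
P4: T = 0b11001101, S = E(K, T) = 0b11011111; 0b00100010 ⊕ 0b11011111 = 0b11111101.
P5: T = 0b11001110, S = E(K, T) = 0b11100010; 0b11000100 ⊕ 0b11100010 = 0b00100110.
Blocks that differ from the original plaintext: P4.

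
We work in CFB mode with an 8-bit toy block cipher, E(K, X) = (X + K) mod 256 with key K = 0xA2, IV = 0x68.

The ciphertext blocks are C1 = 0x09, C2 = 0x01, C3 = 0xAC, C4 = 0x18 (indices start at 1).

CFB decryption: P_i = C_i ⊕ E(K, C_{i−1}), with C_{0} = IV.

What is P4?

P4: E(K, 0xAC) = 0x4E; 0x18 ⊕ 0x4E = 0x56.

P4 = 0x56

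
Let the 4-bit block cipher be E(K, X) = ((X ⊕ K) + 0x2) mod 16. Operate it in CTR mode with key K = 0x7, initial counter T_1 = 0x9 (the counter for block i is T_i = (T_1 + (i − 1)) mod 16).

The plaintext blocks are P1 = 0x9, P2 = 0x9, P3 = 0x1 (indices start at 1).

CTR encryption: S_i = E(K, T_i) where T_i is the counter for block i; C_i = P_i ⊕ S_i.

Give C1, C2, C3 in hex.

C1 = 0x9, C2 = 0x6, C3 = 0xF

C1: T = 0x9, S = E(K, T) = 0x0; 0x9 ⊕ 0x0 = 0x9.
C2: T = 0xA, S = E(K, T) = 0xF; 0x9 ⊕ 0xF = 0x6.
C3: T = 0xB, S = E(K, T) = 0xE; 0x1 ⊕ 0xE = 0xF.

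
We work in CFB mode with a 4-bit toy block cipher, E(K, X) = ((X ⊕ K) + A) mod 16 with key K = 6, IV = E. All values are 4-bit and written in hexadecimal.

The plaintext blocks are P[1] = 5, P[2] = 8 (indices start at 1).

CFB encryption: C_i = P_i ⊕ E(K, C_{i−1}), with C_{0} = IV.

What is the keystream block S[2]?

B

C[1]: E(K, E) = 2; 5 ⊕ 2 = 7.
C[2]: E(K, 7) = B; 8 ⊕ B = 3.
So S[2] = B.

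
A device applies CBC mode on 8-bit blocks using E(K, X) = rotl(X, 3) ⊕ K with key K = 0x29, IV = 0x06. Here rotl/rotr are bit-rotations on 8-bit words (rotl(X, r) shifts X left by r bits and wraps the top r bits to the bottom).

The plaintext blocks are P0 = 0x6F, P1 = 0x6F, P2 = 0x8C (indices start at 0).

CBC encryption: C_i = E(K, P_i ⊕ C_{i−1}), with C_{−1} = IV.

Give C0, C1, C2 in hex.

C0 = 0x62, C1 = 0x41, C2 = 0x47

C0: P0 ⊕ 0x06 = 0x69; E(K, 0x69) = 0x62.
C1: P1 ⊕ 0x62 = 0x0D; E(K, 0x0D) = 0x41.
C2: P2 ⊕ 0x41 = 0xCD; E(K, 0xCD) = 0x47.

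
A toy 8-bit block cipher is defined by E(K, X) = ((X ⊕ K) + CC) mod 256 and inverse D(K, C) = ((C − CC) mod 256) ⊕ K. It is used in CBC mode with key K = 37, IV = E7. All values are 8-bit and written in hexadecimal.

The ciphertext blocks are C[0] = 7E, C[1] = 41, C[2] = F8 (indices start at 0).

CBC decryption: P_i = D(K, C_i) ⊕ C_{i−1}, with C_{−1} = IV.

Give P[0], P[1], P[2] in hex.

P[0]: D(K, 7E) = 85; 85 ⊕ E7 = 62.
P[1]: D(K, 41) = 42; 42 ⊕ 7E = 3C.
P[2]: D(K, F8) = 1B; 1B ⊕ 41 = 5A.

P[0] = 62, P[1] = 3C, P[2] = 5A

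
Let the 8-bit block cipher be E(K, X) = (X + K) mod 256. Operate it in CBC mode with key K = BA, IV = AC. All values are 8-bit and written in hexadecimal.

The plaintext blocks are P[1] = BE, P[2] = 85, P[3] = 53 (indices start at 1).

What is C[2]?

C[2] = 03

CBC encryption: C_i = E(K, P_i ⊕ C_{i−1}), with C_{0} = IV.
C[1]: P[1] ⊕ AC = 12; E(K, 12) = CC.
C[2]: P[2] ⊕ CC = 49; E(K, 49) = 03.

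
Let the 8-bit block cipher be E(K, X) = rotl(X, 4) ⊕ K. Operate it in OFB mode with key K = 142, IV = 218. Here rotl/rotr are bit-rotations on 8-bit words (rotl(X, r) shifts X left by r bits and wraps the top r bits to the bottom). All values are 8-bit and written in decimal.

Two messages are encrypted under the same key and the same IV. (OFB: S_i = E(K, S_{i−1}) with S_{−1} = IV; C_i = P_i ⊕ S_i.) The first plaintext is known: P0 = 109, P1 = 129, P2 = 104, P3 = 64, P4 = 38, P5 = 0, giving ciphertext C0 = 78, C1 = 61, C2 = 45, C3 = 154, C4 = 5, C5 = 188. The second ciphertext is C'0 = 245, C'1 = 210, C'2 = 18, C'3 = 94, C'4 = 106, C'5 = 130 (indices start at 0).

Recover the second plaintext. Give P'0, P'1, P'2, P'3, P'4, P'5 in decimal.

P'0 = 214, P'1 = 110, P'2 = 87, P'3 = 132, P'4 = 73, P'5 = 62

In OFB with a reused IV, both messages share the same keystream S_i, so C_i ⊕ C'_i = P_i ⊕ P'_i and thus P'_i = P_i ⊕ C_i ⊕ C'_i.
P'0: 109 ⊕ 78 ⊕ 245 = 214.
P'1: 129 ⊕ 61 ⊕ 210 = 110.
P'2: 104 ⊕ 45 ⊕ 18 = 87.
P'3: 64 ⊕ 154 ⊕ 94 = 132.
P'4: 38 ⊕ 5 ⊕ 106 = 73.
P'5: 0 ⊕ 188 ⊕ 130 = 62.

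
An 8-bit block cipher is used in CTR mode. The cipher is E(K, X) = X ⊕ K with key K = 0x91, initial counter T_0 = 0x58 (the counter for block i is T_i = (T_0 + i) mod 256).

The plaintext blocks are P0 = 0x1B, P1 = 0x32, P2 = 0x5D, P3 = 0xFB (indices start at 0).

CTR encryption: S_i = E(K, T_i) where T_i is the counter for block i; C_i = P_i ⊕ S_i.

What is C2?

C0: T = 0x58, S = E(K, T) = 0xC9; 0x1B ⊕ 0xC9 = 0xD2.
C1: T = 0x59, S = E(K, T) = 0xC8; 0x32 ⊕ 0xC8 = 0xFA.
C2: T = 0x5A, S = E(K, T) = 0xCB; 0x5D ⊕ 0xCB = 0x96.

C2 = 0x96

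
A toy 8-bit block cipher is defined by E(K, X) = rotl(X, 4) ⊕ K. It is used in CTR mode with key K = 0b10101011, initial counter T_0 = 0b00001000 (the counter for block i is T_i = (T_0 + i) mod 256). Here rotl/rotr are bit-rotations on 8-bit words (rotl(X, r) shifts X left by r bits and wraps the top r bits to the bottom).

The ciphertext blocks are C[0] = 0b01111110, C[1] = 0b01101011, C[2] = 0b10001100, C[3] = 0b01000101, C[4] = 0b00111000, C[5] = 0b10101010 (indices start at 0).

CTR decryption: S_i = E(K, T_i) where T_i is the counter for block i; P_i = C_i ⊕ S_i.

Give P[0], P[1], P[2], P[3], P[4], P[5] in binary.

P[0] = 0b01010101, P[1] = 0b01010000, P[2] = 0b10000111, P[3] = 0b01011110, P[4] = 0b01010011, P[5] = 0b11010001

P[0]: T = 0b00001000, S = E(K, T) = 0b00101011; 0b01111110 ⊕ 0b00101011 = 0b01010101.
P[1]: T = 0b00001001, S = E(K, T) = 0b00111011; 0b01101011 ⊕ 0b00111011 = 0b01010000.
P[2]: T = 0b00001010, S = E(K, T) = 0b00001011; 0b10001100 ⊕ 0b00001011 = 0b10000111.
P[3]: T = 0b00001011, S = E(K, T) = 0b00011011; 0b01000101 ⊕ 0b00011011 = 0b01011110.
P[4]: T = 0b00001100, S = E(K, T) = 0b01101011; 0b00111000 ⊕ 0b01101011 = 0b01010011.
P[5]: T = 0b00001101, S = E(K, T) = 0b01111011; 0b10101010 ⊕ 0b01111011 = 0b11010001.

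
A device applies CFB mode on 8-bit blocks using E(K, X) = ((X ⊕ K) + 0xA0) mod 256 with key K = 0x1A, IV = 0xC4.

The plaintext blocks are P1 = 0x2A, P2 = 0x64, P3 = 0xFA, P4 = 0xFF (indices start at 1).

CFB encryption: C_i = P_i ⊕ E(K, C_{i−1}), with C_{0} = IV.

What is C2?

C1: E(K, 0xC4) = 0x7E; 0x2A ⊕ 0x7E = 0x54.
C2: E(K, 0x54) = 0xEE; 0x64 ⊕ 0xEE = 0x8A.

C2 = 0x8A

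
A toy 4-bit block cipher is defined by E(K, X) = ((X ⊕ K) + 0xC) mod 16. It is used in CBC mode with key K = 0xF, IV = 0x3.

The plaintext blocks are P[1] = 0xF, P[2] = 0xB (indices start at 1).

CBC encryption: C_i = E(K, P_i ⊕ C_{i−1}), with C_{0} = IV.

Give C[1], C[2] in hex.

C[1] = 0xF, C[2] = 0x7

C[1]: P[1] ⊕ 0x3 = 0xC; E(K, 0xC) = 0xF.
C[2]: P[2] ⊕ 0xF = 0x4; E(K, 0x4) = 0x7.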